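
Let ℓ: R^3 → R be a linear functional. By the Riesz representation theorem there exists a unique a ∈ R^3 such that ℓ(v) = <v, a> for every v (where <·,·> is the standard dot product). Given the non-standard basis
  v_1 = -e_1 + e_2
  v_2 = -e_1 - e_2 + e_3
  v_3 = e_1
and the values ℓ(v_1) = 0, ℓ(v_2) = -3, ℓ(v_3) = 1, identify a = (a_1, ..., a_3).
a = (1, 1, -1)

Write a = (a_1, ..., a_3) in the standard basis. For each basis vector v_i, ℓ(v_i) = <v_i, a> is a linear equation in the a_j's. Collect the n equations into a matrix system V a = ℓ, where row i of V is v_i (expressed in the standard basis). Since V is invertible (lower-triangular with 1s on the diagonal, up to permutation), solve by back-substitution:
  V =
[[-1, 1, 0],
 [-1, -1, 1],
 [1, 0, 0]]
  V a = (0, -3, 1)
Solving gives a = (1, 1, -1).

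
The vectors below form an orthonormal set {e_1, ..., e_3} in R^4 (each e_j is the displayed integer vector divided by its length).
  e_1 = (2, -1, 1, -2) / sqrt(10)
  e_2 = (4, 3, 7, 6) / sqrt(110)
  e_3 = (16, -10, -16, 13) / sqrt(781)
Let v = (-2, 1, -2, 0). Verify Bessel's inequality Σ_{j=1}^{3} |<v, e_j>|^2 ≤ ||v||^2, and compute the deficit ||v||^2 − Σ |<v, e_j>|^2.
Σ |<v, e_j>|^2 = 590/71; ||v||^2 = 9; deficit = 49/71

Write each e_j = u_j / sqrt(<u_j, u_j>) where u_j is the displayed integer vector. Then <v, e_j> = <v, u_j> / sqrt(<u_j, u_j>), so |<v, e_j>|^2 = <v, u_j>^2 / <u_j, u_j>.
Coefficients: <v, e_1> = -7/sqrt(10), <v, e_2> = -19/sqrt(110), <v, e_3> = -10/sqrt(781).
Square and sum: Σ |<v, e_j>|^2 = 590/71.
Compute ||v||^2 = v·v = 9.
Deficit = 9 − 590/71 = 49/71 ≥ 0, confirming Bessel's inequality. (The deficit equals ||v − Σ <v,e_j> e_j||^2, the squared distance from v to span{e_j}.)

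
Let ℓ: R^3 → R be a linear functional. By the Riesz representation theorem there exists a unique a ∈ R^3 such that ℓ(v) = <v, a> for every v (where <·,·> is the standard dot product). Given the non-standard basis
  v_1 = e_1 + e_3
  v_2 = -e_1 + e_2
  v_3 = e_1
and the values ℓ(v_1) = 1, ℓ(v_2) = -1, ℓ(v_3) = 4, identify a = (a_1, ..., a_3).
a = (4, 3, -3)

Write a = (a_1, ..., a_3) in the standard basis. For each basis vector v_i, ℓ(v_i) = <v_i, a> is a linear equation in the a_j's. Collect the n equations into a matrix system V a = ℓ, where row i of V is v_i (expressed in the standard basis). Since V is invertible (lower-triangular with 1s on the diagonal, up to permutation), solve by back-substitution:
  V =
[[1, 0, 1],
 [-1, 1, 0],
 [1, 0, 0]]
  V a = (1, -1, 4)
Solving gives a = (4, 3, -3).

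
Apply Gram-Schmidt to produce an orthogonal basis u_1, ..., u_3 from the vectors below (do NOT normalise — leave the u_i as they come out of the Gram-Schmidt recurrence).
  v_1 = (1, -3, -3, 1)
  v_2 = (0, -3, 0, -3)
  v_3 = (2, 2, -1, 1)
Orthogonal basis:
  u_1 = (1, -3, -3, 1)
  u_2 = (-3/10, -21/10, 9/10, -33/10)
  u_3 = (11/6, 5/6, -1/2, -5/6)

Apply the Gram-Schmidt recurrence
  u_1 = v_1
  u_i = v_i − Σ_{j<i} ((v_i · u_j) / (u_j · u_j)) · u_j.

Step by step this gives:
  u_1 = (1, -3, -3, 1)
  u_2 = (-3/10, -21/10, 9/10, -33/10)
  u_3 = (11/6, 5/6, -1/2, -5/6)

Orthogonality check:
  u_2 · u_1 = 0 (should be 0)
  u_3 · u_1 = 0 (should be 0)
  u_3 · u_2 = 0 (should be 0)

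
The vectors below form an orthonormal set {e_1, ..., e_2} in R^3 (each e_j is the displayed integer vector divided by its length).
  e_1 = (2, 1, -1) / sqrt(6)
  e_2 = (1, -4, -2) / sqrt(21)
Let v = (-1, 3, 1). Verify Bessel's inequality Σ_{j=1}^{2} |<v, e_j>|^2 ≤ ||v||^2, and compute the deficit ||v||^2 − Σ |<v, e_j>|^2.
Σ |<v, e_j>|^2 = 75/7; ||v||^2 = 11; deficit = 2/7

Write each e_j = u_j / sqrt(<u_j, u_j>) where u_j is the displayed integer vector. Then <v, e_j> = <v, u_j> / sqrt(<u_j, u_j>), so |<v, e_j>|^2 = <v, u_j>^2 / <u_j, u_j>.
Coefficients: <v, e_1> = 0/sqrt(6), <v, e_2> = -15/sqrt(21).
Square and sum: Σ |<v, e_j>|^2 = 75/7.
Compute ||v||^2 = v·v = 11.
Deficit = 11 − 75/7 = 2/7 ≥ 0, confirming Bessel's inequality. (The deficit equals ||v − Σ <v,e_j> e_j||^2, the squared distance from v to span{e_j}.)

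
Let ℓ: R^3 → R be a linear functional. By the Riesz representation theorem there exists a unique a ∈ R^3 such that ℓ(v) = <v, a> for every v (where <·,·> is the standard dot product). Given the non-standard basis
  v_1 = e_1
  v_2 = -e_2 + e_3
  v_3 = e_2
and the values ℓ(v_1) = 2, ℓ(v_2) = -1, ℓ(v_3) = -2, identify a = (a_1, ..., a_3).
a = (2, -2, -3)

Write a = (a_1, ..., a_3) in the standard basis. For each basis vector v_i, ℓ(v_i) = <v_i, a> is a linear equation in the a_j's. Collect the n equations into a matrix system V a = ℓ, where row i of V is v_i (expressed in the standard basis). Since V is invertible (lower-triangular with 1s on the diagonal, up to permutation), solve by back-substitution:
  V =
[[1, 0, 0],
 [0, -1, 1],
 [0, 1, 0]]
  V a = (2, -1, -2)
Solving gives a = (2, -2, -3).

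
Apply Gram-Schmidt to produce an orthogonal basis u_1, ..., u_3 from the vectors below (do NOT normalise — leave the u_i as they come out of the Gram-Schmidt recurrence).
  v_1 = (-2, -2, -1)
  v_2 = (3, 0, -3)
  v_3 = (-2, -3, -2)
Orthogonal basis:
  u_1 = (-2, -2, -1)
  u_2 = (7/3, -2/3, -10/3)
  u_3 = (2/17, -3/17, 2/17)

Apply the Gram-Schmidt recurrence
  u_1 = v_1
  u_i = v_i − Σ_{j<i} ((v_i · u_j) / (u_j · u_j)) · u_j.

Step by step this gives:
  u_1 = (-2, -2, -1)
  u_2 = (7/3, -2/3, -10/3)
  u_3 = (2/17, -3/17, 2/17)

Orthogonality check:
  u_2 · u_1 = 0 (should be 0)
  u_3 · u_1 = 0 (should be 0)
  u_3 · u_2 = 0 (should be 0)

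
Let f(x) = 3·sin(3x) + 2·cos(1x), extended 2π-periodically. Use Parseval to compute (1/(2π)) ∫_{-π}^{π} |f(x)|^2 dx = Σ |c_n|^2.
Σ |c_n|^2 = 13/2

Expand |f|^2 and use orthogonality of {sin(nx), cos(mx)} on [-π, π]:
  ∫_{-π}^{π} sin(nx)^2 dx = π, ∫ cos(mx)^2 dx = π, and cross terms integrate to 0.
So ∫_{-π}^{π} f(x)^2 dx = 3^2 · π + 2^2 · π = (9 + 4)π.
Divide by 2π: (9 + 4)/2 = 13/2.
By Parseval, this equals Σ |c_n|^2.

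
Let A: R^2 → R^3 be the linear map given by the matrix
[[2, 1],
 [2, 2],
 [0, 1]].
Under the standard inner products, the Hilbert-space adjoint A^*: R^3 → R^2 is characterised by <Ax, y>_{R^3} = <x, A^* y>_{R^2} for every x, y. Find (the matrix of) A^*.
A^* = A^T =
[[2, 2, 0],
 [1, 2, 1]]

For real matrices with standard dot products, the defining identity <Ax, y> = <x, A^* y> gives (Ax)^T y = x^T (A^*) y, i.e. x^T A^T y = x^T (A^*) y. Since this holds for all x, y, we must have A^* = A^T. Therefore
A^* =
[[2, 2, 0],
 [1, 2, 1]].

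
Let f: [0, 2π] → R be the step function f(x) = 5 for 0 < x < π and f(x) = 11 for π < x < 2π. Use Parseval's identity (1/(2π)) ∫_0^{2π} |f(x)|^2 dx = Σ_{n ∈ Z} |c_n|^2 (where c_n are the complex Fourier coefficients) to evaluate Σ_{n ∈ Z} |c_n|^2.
Σ |c_n|^2 = 73

Parseval equates the L^2 energy of f (normalised by 1/(2π)) with the ℓ^2 sum of its Fourier coefficients: (1/(2π)) ∫_0^{2π} |f|^2 = Σ |c_n|^2.
Compute the left side: (1/(2π)) [∫_0^π 5^2 dx + ∫_π^{2π} 11^2 dx] = (1/(2π)) · (25π + 121π) = (25 + 121)/2 = 73.
So Σ_{n ∈ Z} |c_n|^2 = 73.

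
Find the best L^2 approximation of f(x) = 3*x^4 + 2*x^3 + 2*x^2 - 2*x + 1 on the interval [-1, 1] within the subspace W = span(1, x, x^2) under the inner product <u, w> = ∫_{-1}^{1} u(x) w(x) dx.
g(x) = 32*x^2/7 - 4*x/5 + 26/35

The best approximation g ∈ W is the orthogonal projection of f onto W. Writing g = a_0 + a_1 x + a_2 x^2, the coefficients solve the normal equations G · a = b where
  G_{ij} = <φ_i, φ_j> and b_i = <f, φ_i>, with φ_0 = 1, φ_1 = x, φ_2 = x^2.
G =
  [2, 0, 2/3]
  [0, 2/3, 0]
  [2/3, 0, 2/5],
b = (68/15, -8/15, 244/105).
Solving gives a_0 = 26/35, a_1 = -4/5, a_2 = 32/7, so
  g(x) = 32*x^2/7 - 4*x/5 + 26/35.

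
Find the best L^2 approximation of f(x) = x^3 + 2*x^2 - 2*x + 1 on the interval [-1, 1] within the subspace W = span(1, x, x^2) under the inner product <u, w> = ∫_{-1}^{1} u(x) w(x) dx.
g(x) = 2*x^2 - 7*x/5 + 1

The best approximation g ∈ W is the orthogonal projection of f onto W. Writing g = a_0 + a_1 x + a_2 x^2, the coefficients solve the normal equations G · a = b where
  G_{ij} = <φ_i, φ_j> and b_i = <f, φ_i>, with φ_0 = 1, φ_1 = x, φ_2 = x^2.
G =
  [2, 0, 2/3]
  [0, 2/3, 0]
  [2/3, 0, 2/5],
b = (10/3, -14/15, 22/15).
Solving gives a_0 = 1, a_1 = -7/5, a_2 = 2, so
  g(x) = 2*x^2 - 7*x/5 + 1.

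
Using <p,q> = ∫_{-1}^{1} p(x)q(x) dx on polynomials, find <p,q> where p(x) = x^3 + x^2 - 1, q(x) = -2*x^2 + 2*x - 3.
<p,q> = 16/3

Expand the product: p(x)·q(x) = -2*x^5 - x^3 - x^2 - 2*x + 3.
∫_{-1}^{1} of each monomial x^k gives [2/(k+1) if k even, 0 if k odd]. Integrating term-by-term (or equivalently evaluating the antiderivative F(x) = -x^6/3 - x^4/4 - x^3/3 - x^2 + 3*x at the endpoints):
  F(1) − F(−1) = 13/12 − (-17/4) = 16/3.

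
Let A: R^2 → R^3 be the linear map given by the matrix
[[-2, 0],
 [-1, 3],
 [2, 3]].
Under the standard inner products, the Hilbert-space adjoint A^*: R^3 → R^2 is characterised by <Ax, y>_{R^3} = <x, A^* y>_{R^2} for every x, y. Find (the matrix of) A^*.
A^* = A^T =
[[-2, -1, 2],
 [0, 3, 3]]

For real matrices with standard dot products, the defining identity <Ax, y> = <x, A^* y> gives (Ax)^T y = x^T (A^*) y, i.e. x^T A^T y = x^T (A^*) y. Since this holds for all x, y, we must have A^* = A^T. Therefore
A^* =
[[-2, -1, 2],
 [0, 3, 3]].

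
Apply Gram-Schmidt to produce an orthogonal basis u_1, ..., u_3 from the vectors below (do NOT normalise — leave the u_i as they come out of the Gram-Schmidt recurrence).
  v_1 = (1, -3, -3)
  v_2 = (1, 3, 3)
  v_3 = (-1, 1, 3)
Orthogonal basis:
  u_1 = (1, -3, -3)
  u_2 = (36/19, 6/19, 6/19)
  u_3 = (0, -1, 1)

Apply the Gram-Schmidt recurrence
  u_1 = v_1
  u_i = v_i − Σ_{j<i} ((v_i · u_j) / (u_j · u_j)) · u_j.

Step by step this gives:
  u_1 = (1, -3, -3)
  u_2 = (36/19, 6/19, 6/19)
  u_3 = (0, -1, 1)

Orthogonality check:
  u_2 · u_1 = 0 (should be 0)
  u_3 · u_1 = 0 (should be 0)
  u_3 · u_2 = 0 (should be 0)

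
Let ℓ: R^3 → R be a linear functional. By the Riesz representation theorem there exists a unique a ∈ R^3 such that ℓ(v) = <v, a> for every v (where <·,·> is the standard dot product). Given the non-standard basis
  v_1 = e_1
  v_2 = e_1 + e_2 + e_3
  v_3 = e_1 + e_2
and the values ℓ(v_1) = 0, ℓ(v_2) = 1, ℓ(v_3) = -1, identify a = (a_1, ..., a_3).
a = (0, -1, 2)

Write a = (a_1, ..., a_3) in the standard basis. For each basis vector v_i, ℓ(v_i) = <v_i, a> is a linear equation in the a_j's. Collect the n equations into a matrix system V a = ℓ, where row i of V is v_i (expressed in the standard basis). Since V is invertible (lower-triangular with 1s on the diagonal, up to permutation), solve by back-substitution:
  V =
[[1, 0, 0],
 [1, 1, 1],
 [1, 1, 0]]
  V a = (0, 1, -1)
Solving gives a = (0, -1, 2).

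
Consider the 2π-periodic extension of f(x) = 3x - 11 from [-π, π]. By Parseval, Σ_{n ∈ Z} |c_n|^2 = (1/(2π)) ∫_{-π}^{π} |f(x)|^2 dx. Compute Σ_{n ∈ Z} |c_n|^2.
Σ |c_n|^2 = 3π^2 + 121

Expand and integrate term by term over [-π, π]:
  ∫ (3x)^2 dx = 9·(2π^3/3); ∫ 2·3·(-11)·x dx = 0 (odd integrand); ∫ (-11)^2 dx = 121·2π.
So (1/(2π)) ∫_{-π}^{π} (3x - 11)^2 dx = 9π^2/3 + 121 = 3π^2 + 121.
Parseval ⇒ Σ |c_n|^2 = 3π^2 + 121.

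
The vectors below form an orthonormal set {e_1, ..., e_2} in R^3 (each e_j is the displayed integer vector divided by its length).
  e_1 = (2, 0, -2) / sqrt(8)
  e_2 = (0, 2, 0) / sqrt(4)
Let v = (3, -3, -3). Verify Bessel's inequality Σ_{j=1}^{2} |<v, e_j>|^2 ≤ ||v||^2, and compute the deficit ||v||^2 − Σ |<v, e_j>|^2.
Σ |<v, e_j>|^2 = 27; ||v||^2 = 27; deficit = 0

Write each e_j = u_j / sqrt(<u_j, u_j>) where u_j is the displayed integer vector. Then <v, e_j> = <v, u_j> / sqrt(<u_j, u_j>), so |<v, e_j>|^2 = <v, u_j>^2 / <u_j, u_j>.
Coefficients: <v, e_1> = 12/sqrt(8), <v, e_2> = -6/sqrt(4).
Square and sum: Σ |<v, e_j>|^2 = 27.
Compute ||v||^2 = v·v = 27.
Deficit = 27 − 27 = 0 ≥ 0, confirming Bessel's inequality. (The deficit equals ||v − Σ <v,e_j> e_j||^2, the squared distance from v to span{e_j}.)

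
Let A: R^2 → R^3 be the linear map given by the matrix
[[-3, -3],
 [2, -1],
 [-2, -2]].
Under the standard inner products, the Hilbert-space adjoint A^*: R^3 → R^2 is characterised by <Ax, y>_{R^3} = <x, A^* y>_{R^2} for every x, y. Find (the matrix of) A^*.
A^* = A^T =
[[-3, 2, -2],
 [-3, -1, -2]]

For real matrices with standard dot products, the defining identity <Ax, y> = <x, A^* y> gives (Ax)^T y = x^T (A^*) y, i.e. x^T A^T y = x^T (A^*) y. Since this holds for all x, y, we must have A^* = A^T. Therefore
A^* =
[[-3, 2, -2],
 [-3, -1, -2]].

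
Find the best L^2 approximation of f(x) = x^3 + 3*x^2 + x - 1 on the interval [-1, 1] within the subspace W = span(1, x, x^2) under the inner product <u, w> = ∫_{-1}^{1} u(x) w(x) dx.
g(x) = 3*x^2 + 8*x/5 - 1

The best approximation g ∈ W is the orthogonal projection of f onto W. Writing g = a_0 + a_1 x + a_2 x^2, the coefficients solve the normal equations G · a = b where
  G_{ij} = <φ_i, φ_j> and b_i = <f, φ_i>, with φ_0 = 1, φ_1 = x, φ_2 = x^2.
G =
  [2, 0, 2/3]
  [0, 2/3, 0]
  [2/3, 0, 2/5],
b = (0, 16/15, 8/15).
Solving gives a_0 = -1, a_1 = 8/5, a_2 = 3, so
  g(x) = 3*x^2 + 8*x/5 - 1.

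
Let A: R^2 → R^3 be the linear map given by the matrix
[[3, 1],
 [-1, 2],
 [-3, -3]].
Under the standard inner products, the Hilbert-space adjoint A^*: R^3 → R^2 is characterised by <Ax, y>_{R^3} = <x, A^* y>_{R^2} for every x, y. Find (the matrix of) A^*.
A^* = A^T =
[[3, -1, -3],
 [1, 2, -3]]

For real matrices with standard dot products, the defining identity <Ax, y> = <x, A^* y> gives (Ax)^T y = x^T (A^*) y, i.e. x^T A^T y = x^T (A^*) y. Since this holds for all x, y, we must have A^* = A^T. Therefore
A^* =
[[3, -1, -3],
 [1, 2, -3]].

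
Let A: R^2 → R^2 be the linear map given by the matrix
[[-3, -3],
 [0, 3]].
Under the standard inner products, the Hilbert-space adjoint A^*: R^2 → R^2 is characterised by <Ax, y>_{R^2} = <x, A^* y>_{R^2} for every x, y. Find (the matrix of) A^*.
A^* = A^T =
[[-3, 0],
 [-3, 3]]

For real matrices with standard dot products, the defining identity <Ax, y> = <x, A^* y> gives (Ax)^T y = x^T (A^*) y, i.e. x^T A^T y = x^T (A^*) y. Since this holds for all x, y, we must have A^* = A^T. Therefore
A^* =
[[-3, 0],
 [-3, 3]].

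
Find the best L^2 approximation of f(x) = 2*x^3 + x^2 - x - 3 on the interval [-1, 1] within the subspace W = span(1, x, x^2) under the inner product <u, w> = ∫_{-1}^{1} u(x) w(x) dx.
g(x) = x^2 + x/5 - 3

The best approximation g ∈ W is the orthogonal projection of f onto W. Writing g = a_0 + a_1 x + a_2 x^2, the coefficients solve the normal equations G · a = b where
  G_{ij} = <φ_i, φ_j> and b_i = <f, φ_i>, with φ_0 = 1, φ_1 = x, φ_2 = x^2.
G =
  [2, 0, 2/3]
  [0, 2/3, 0]
  [2/3, 0, 2/5],
b = (-16/3, 2/15, -8/5).
Solving gives a_0 = -3, a_1 = 1/5, a_2 = 1, so
  g(x) = x^2 + x/5 - 3.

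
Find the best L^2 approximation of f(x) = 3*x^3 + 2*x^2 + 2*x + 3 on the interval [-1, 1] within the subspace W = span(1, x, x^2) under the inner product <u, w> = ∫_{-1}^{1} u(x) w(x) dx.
g(x) = 2*x^2 + 19*x/5 + 3

The best approximation g ∈ W is the orthogonal projection of f onto W. Writing g = a_0 + a_1 x + a_2 x^2, the coefficients solve the normal equations G · a = b where
  G_{ij} = <φ_i, φ_j> and b_i = <f, φ_i>, with φ_0 = 1, φ_1 = x, φ_2 = x^2.
G =
  [2, 0, 2/3]
  [0, 2/3, 0]
  [2/3, 0, 2/5],
b = (22/3, 38/15, 14/5).
Solving gives a_0 = 3, a_1 = 19/5, a_2 = 2, so
  g(x) = 2*x^2 + 19*x/5 + 3.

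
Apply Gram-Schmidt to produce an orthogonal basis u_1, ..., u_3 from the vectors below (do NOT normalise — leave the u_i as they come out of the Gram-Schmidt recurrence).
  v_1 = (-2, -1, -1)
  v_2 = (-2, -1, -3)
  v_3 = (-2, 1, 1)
Orthogonal basis:
  u_1 = (-2, -1, -1)
  u_2 = (2/3, 1/3, -5/3)
  u_3 = (-4/5, 8/5, 0)

Apply the Gram-Schmidt recurrence
  u_1 = v_1
  u_i = v_i − Σ_{j<i} ((v_i · u_j) / (u_j · u_j)) · u_j.

Step by step this gives:
  u_1 = (-2, -1, -1)
  u_2 = (2/3, 1/3, -5/3)
  u_3 = (-4/5, 8/5, 0)

Orthogonality check:
  u_2 · u_1 = 0 (should be 0)
  u_3 · u_1 = 0 (should be 0)
  u_3 · u_2 = 0 (should be 0)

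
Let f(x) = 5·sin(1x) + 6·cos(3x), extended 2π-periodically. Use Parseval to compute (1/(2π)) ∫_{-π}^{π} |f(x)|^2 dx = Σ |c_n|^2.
Σ |c_n|^2 = 61/2

Expand |f|^2 and use orthogonality of {sin(nx), cos(mx)} on [-π, π]:
  ∫_{-π}^{π} sin(nx)^2 dx = π, ∫ cos(mx)^2 dx = π, and cross terms integrate to 0.
So ∫_{-π}^{π} f(x)^2 dx = 5^2 · π + 6^2 · π = (25 + 36)π.
Divide by 2π: (25 + 36)/2 = 61/2.
By Parseval, this equals Σ |c_n|^2.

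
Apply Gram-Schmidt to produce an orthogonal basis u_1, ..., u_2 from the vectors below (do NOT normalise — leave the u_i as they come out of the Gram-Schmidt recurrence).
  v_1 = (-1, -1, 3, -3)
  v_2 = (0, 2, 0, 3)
Orthogonal basis:
  u_1 = (-1, -1, 3, -3)
  u_2 = (-11/20, 29/20, 33/20, 27/20)

Apply the Gram-Schmidt recurrence
  u_1 = v_1
  u_i = v_i − Σ_{j<i} ((v_i · u_j) / (u_j · u_j)) · u_j.

Step by step this gives:
  u_1 = (-1, -1, 3, -3)
  u_2 = (-11/20, 29/20, 33/20, 27/20)

Orthogonality check:
  u_2 · u_1 = 0 (should be 0)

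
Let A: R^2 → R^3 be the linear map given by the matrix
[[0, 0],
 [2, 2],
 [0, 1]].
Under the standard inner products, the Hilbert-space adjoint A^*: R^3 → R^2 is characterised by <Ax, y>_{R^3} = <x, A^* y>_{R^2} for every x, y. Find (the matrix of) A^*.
A^* = A^T =
[[0, 2, 0],
 [0, 2, 1]]

For real matrices with standard dot products, the defining identity <Ax, y> = <x, A^* y> gives (Ax)^T y = x^T (A^*) y, i.e. x^T A^T y = x^T (A^*) y. Since this holds for all x, y, we must have A^* = A^T. Therefore
A^* =
[[0, 2, 0],
 [0, 2, 1]].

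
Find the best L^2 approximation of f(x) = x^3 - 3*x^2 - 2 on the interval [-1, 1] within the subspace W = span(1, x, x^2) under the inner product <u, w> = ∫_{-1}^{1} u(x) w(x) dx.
g(x) = -3*x^2 + 3*x/5 - 2

The best approximation g ∈ W is the orthogonal projection of f onto W. Writing g = a_0 + a_1 x + a_2 x^2, the coefficients solve the normal equations G · a = b where
  G_{ij} = <φ_i, φ_j> and b_i = <f, φ_i>, with φ_0 = 1, φ_1 = x, φ_2 = x^2.
G =
  [2, 0, 2/3]
  [0, 2/3, 0]
  [2/3, 0, 2/5],
b = (-6, 2/5, -38/15).
Solving gives a_0 = -2, a_1 = 3/5, a_2 = -3, so
  g(x) = -3*x^2 + 3*x/5 - 2.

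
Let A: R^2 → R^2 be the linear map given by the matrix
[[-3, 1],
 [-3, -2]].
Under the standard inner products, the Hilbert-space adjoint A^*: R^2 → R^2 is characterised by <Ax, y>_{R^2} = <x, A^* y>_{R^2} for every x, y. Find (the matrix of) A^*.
A^* = A^T =
[[-3, -3],
 [1, -2]]

For real matrices with standard dot products, the defining identity <Ax, y> = <x, A^* y> gives (Ax)^T y = x^T (A^*) y, i.e. x^T A^T y = x^T (A^*) y. Since this holds for all x, y, we must have A^* = A^T. Therefore
A^* =
[[-3, -3],
 [1, -2]].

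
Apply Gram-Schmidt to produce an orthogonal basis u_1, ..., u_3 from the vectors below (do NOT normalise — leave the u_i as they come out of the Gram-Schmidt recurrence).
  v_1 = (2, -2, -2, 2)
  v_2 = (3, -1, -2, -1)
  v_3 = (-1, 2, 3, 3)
Orthogonal basis:
  u_1 = (2, -2, -2, 2)
  u_2 = (7/4, 1/4, -3/4, -9/4)
  u_3 = (9/5, 54/35, 48/35, 39/35)

Apply the Gram-Schmidt recurrence
  u_1 = v_1
  u_i = v_i − Σ_{j<i} ((v_i · u_j) / (u_j · u_j)) · u_j.

Step by step this gives:
  u_1 = (2, -2, -2, 2)
  u_2 = (7/4, 1/4, -3/4, -9/4)
  u_3 = (9/5, 54/35, 48/35, 39/35)

Orthogonality check:
  u_2 · u_1 = 0 (should be 0)
  u_3 · u_1 = 0 (should be 0)
  u_3 · u_2 = 0 (should be 0)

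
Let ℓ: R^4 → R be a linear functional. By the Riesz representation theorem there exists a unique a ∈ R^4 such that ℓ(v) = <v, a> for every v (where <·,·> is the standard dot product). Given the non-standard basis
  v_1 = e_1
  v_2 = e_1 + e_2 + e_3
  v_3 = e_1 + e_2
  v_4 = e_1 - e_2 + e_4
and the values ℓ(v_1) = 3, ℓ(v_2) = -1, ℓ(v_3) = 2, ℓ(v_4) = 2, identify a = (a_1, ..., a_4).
a = (3, -1, -3, -2)

Write a = (a_1, ..., a_4) in the standard basis. For each basis vector v_i, ℓ(v_i) = <v_i, a> is a linear equation in the a_j's. Collect the n equations into a matrix system V a = ℓ, where row i of V is v_i (expressed in the standard basis). Since V is invertible (lower-triangular with 1s on the diagonal, up to permutation), solve by back-substitution:
  V =
[[1, 0, 0, 0],
 [1, 1, 1, 0],
 [1, 1, 0, 0],
 [1, -1, 0, 1]]
  V a = (3, -1, 2, 2)
Solving gives a = (3, -1, -3, -2).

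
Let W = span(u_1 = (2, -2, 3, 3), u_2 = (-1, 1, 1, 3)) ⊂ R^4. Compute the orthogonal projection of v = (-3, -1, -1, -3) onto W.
proj_W(v) = (-22/31, 22/31, -58/31, -78/31)

Set up U = [u_1 | ... | u_2] ∈ R^(4×2). The projector onto W = col(U) is P = U (U^T U)^(-1) U^T.
Compute U^T U =
  [26, 8]
  [8, 12],
and U^T v = (-16, -8).
Solve U^T U · c = U^T v for the coefficients: c = (-16/31, -10/31). The projection is proj_W(v) = U c.
Check: (v - proj_W(v)) · u_1 = 0  (should be 0).
Check: (v - proj_W(v)) · u_2 = 0  (should be 0).
Result: proj_W(v) = (-22/31, 22/31, -58/31, -78/31).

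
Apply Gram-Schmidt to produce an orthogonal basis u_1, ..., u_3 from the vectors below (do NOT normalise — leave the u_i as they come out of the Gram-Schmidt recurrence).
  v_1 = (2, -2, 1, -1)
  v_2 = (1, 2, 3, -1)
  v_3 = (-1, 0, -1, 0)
Orthogonal basis:
  u_1 = (2, -2, 1, -1)
  u_2 = (3/5, 12/5, 14/5, -4/5)
  u_3 = (-19/73, -3/73, -7/146, -71/146)

Apply the Gram-Schmidt recurrence
  u_1 = v_1
  u_i = v_i − Σ_{j<i} ((v_i · u_j) / (u_j · u_j)) · u_j.

Step by step this gives:
  u_1 = (2, -2, 1, -1)
  u_2 = (3/5, 12/5, 14/5, -4/5)
  u_3 = (-19/73, -3/73, -7/146, -71/146)

Orthogonality check:
  u_2 · u_1 = 0 (should be 0)
  u_3 · u_1 = 0 (should be 0)
  u_3 · u_2 = 0 (should be 0)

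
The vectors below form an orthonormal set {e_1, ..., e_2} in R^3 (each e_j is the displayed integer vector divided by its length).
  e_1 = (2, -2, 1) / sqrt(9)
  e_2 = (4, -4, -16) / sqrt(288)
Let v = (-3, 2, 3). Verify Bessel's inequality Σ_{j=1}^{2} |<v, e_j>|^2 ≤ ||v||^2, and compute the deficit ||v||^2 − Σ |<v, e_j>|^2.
Σ |<v, e_j>|^2 = 43/2; ||v||^2 = 22; deficit = 1/2

Write each e_j = u_j / sqrt(<u_j, u_j>) where u_j is the displayed integer vector. Then <v, e_j> = <v, u_j> / sqrt(<u_j, u_j>), so |<v, e_j>|^2 = <v, u_j>^2 / <u_j, u_j>.
Coefficients: <v, e_1> = -7/sqrt(9), <v, e_2> = -68/sqrt(288).
Square and sum: Σ |<v, e_j>|^2 = 43/2.
Compute ||v||^2 = v·v = 22.
Deficit = 22 − 43/2 = 1/2 ≥ 0, confirming Bessel's inequality. (The deficit equals ||v − Σ <v,e_j> e_j||^2, the squared distance from v to span{e_j}.)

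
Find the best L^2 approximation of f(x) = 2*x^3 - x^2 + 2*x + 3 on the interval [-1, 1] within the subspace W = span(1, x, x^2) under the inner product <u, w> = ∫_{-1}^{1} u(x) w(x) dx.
g(x) = -x^2 + 16*x/5 + 3

The best approximation g ∈ W is the orthogonal projection of f onto W. Writing g = a_0 + a_1 x + a_2 x^2, the coefficients solve the normal equations G · a = b where
  G_{ij} = <φ_i, φ_j> and b_i = <f, φ_i>, with φ_0 = 1, φ_1 = x, φ_2 = x^2.
G =
  [2, 0, 2/3]
  [0, 2/3, 0]
  [2/3, 0, 2/5],
b = (16/3, 32/15, 8/5).
Solving gives a_0 = 3, a_1 = 16/5, a_2 = -1, so
  g(x) = -x^2 + 16*x/5 + 3.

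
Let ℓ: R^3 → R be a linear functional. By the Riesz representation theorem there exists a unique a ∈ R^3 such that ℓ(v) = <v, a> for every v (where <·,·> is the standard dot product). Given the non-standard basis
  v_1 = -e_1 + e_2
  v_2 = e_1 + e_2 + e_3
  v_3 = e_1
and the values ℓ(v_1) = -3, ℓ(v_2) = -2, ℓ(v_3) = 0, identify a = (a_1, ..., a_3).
a = (0, -3, 1)

Write a = (a_1, ..., a_3) in the standard basis. For each basis vector v_i, ℓ(v_i) = <v_i, a> is a linear equation in the a_j's. Collect the n equations into a matrix system V a = ℓ, where row i of V is v_i (expressed in the standard basis). Since V is invertible (lower-triangular with 1s on the diagonal, up to permutation), solve by back-substitution:
  V =
[[-1, 1, 0],
 [1, 1, 1],
 [1, 0, 0]]
  V a = (-3, -2, 0)
Solving gives a = (0, -3, 1).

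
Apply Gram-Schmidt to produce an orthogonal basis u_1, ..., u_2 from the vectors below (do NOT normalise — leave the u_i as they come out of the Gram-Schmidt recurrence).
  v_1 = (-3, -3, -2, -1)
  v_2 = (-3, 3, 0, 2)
Orthogonal basis:
  u_1 = (-3, -3, -2, -1)
  u_2 = (-75/23, 63/23, -4/23, 44/23)

Apply the Gram-Schmidt recurrence
  u_1 = v_1
  u_i = v_i − Σ_{j<i} ((v_i · u_j) / (u_j · u_j)) · u_j.

Step by step this gives:
  u_1 = (-3, -3, -2, -1)
  u_2 = (-75/23, 63/23, -4/23, 44/23)

Orthogonality check:
  u_2 · u_1 = 0 (should be 0)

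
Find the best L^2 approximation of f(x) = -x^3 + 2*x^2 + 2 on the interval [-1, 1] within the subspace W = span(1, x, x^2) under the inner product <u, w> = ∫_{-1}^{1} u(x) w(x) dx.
g(x) = 2*x^2 - 3*x/5 + 2

The best approximation g ∈ W is the orthogonal projection of f onto W. Writing g = a_0 + a_1 x + a_2 x^2, the coefficients solve the normal equations G · a = b where
  G_{ij} = <φ_i, φ_j> and b_i = <f, φ_i>, with φ_0 = 1, φ_1 = x, φ_2 = x^2.
G =
  [2, 0, 2/3]
  [0, 2/3, 0]
  [2/3, 0, 2/5],
b = (16/3, -2/5, 32/15).
Solving gives a_0 = 2, a_1 = -3/5, a_2 = 2, so
  g(x) = 2*x^2 - 3*x/5 + 2.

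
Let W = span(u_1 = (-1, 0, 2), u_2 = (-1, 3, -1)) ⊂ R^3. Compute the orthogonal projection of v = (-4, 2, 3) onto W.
proj_W(v) = (-3, 5/2, 7/2)

Set up U = [u_1 | ... | u_2] ∈ R^(3×2). The projector onto W = col(U) is P = U (U^T U)^(-1) U^T.
Compute U^T U =
  [5, -1]
  [-1, 11],
and U^T v = (10, 7).
Solve U^T U · c = U^T v for the coefficients: c = (13/6, 5/6). The projection is proj_W(v) = U c.
Check: (v - proj_W(v)) · u_1 = 0  (should be 0).
Check: (v - proj_W(v)) · u_2 = 0  (should be 0).
Result: proj_W(v) = (-3, 5/2, 7/2).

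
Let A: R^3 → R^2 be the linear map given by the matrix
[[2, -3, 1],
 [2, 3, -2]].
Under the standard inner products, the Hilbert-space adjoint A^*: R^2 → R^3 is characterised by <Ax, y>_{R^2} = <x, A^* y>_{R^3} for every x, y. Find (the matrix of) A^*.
A^* = A^T =
[[2, 2],
 [-3, 3],
 [1, -2]]

For real matrices with standard dot products, the defining identity <Ax, y> = <x, A^* y> gives (Ax)^T y = x^T (A^*) y, i.e. x^T A^T y = x^T (A^*) y. Since this holds for all x, y, we must have A^* = A^T. Therefore
A^* =
[[2, 2],
 [-3, 3],
 [1, -2]].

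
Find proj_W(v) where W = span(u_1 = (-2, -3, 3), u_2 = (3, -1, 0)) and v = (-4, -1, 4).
proj_W(v) = (-913/211, -418/211, 591/211)

Set up U = [u_1 | ... | u_2] ∈ R^(3×2). The projector onto W = col(U) is P = U (U^T U)^(-1) U^T.
Compute U^T U =
  [22, -3]
  [-3, 10],
and U^T v = (23, -11).
Solve U^T U · c = U^T v for the coefficients: c = (197/211, -173/211). The projection is proj_W(v) = U c.
Check: (v - proj_W(v)) · u_1 = 0  (should be 0).
Check: (v - proj_W(v)) · u_2 = 0  (should be 0).
Result: proj_W(v) = (-913/211, -418/211, 591/211).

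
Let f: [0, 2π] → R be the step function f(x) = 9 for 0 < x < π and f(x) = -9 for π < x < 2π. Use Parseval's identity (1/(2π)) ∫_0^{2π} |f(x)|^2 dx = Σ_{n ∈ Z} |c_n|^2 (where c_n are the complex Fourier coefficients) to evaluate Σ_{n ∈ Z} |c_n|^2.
Σ |c_n|^2 = 81

Parseval equates the L^2 energy of f (normalised by 1/(2π)) with the ℓ^2 sum of its Fourier coefficients: (1/(2π)) ∫_0^{2π} |f|^2 = Σ |c_n|^2.
Compute the left side: (1/(2π)) [∫_0^π 9^2 dx + ∫_π^{2π} (-9)^2 dx] = (1/(2π)) · (81π + 81π) = (81 + 81)/2 = 81.
So Σ_{n ∈ Z} |c_n|^2 = 81.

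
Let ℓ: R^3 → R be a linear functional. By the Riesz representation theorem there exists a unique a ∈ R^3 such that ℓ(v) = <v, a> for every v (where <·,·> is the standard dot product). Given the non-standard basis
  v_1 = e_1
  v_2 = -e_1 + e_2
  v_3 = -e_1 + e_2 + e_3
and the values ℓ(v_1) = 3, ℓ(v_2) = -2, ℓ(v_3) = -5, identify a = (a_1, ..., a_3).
a = (3, 1, -3)

Write a = (a_1, ..., a_3) in the standard basis. For each basis vector v_i, ℓ(v_i) = <v_i, a> is a linear equation in the a_j's. Collect the n equations into a matrix system V a = ℓ, where row i of V is v_i (expressed in the standard basis). Since V is invertible (lower-triangular with 1s on the diagonal, up to permutation), solve by back-substitution:
  V =
[[1, 0, 0],
 [-1, 1, 0],
 [-1, 1, 1]]
  V a = (3, -2, -5)
Solving gives a = (3, 1, -3).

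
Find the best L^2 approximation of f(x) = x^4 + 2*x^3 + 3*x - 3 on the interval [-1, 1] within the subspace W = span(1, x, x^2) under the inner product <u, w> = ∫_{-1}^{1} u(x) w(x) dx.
g(x) = 6*x^2/7 + 21*x/5 - 108/35

The best approximation g ∈ W is the orthogonal projection of f onto W. Writing g = a_0 + a_1 x + a_2 x^2, the coefficients solve the normal equations G · a = b where
  G_{ij} = <φ_i, φ_j> and b_i = <f, φ_i>, with φ_0 = 1, φ_1 = x, φ_2 = x^2.
G =
  [2, 0, 2/3]
  [0, 2/3, 0]
  [2/3, 0, 2/5],
b = (-28/5, 14/5, -12/7).
Solving gives a_0 = -108/35, a_1 = 21/5, a_2 = 6/7, so
  g(x) = 6*x^2/7 + 21*x/5 - 108/35.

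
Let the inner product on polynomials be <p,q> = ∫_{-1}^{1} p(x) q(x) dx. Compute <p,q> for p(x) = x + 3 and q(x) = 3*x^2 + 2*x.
<p,q> = 22/3

Expand the product: p(x)·q(x) = 3*x^3 + 11*x^2 + 6*x.
∫_{-1}^{1} of each monomial x^k gives [2/(k+1) if k even, 0 if k odd]. Integrating term-by-term (or equivalently evaluating the antiderivative F(x) = 3*x^4/4 + 11*x^3/3 + 3*x^2 at the endpoints):
  F(1) − F(−1) = 89/12 − (1/12) = 22/3.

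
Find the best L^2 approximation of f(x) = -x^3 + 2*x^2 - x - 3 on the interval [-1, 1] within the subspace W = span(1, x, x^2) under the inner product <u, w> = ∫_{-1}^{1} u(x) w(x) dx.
g(x) = 2*x^2 - 8*x/5 - 3

The best approximation g ∈ W is the orthogonal projection of f onto W. Writing g = a_0 + a_1 x + a_2 x^2, the coefficients solve the normal equations G · a = b where
  G_{ij} = <φ_i, φ_j> and b_i = <f, φ_i>, with φ_0 = 1, φ_1 = x, φ_2 = x^2.
G =
  [2, 0, 2/3]
  [0, 2/3, 0]
  [2/3, 0, 2/5],
b = (-14/3, -16/15, -6/5).
Solving gives a_0 = -3, a_1 = -8/5, a_2 = 2, so
  g(x) = 2*x^2 - 8*x/5 - 3.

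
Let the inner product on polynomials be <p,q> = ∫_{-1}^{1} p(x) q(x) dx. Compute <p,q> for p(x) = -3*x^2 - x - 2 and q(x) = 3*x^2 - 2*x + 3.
<p,q> = -364/15

Expand the product: p(x)·q(x) = -9*x^4 + 3*x^3 - 13*x^2 + x - 6.
∫_{-1}^{1} of each monomial x^k gives [2/(k+1) if k even, 0 if k odd]. Integrating term-by-term (or equivalently evaluating the antiderivative F(x) = -9*x^5/5 + 3*x^4/4 - 13*x^3/3 + x^2/2 - 6*x at the endpoints):
  F(1) − F(−1) = -653/60 − (803/60) = -364/15.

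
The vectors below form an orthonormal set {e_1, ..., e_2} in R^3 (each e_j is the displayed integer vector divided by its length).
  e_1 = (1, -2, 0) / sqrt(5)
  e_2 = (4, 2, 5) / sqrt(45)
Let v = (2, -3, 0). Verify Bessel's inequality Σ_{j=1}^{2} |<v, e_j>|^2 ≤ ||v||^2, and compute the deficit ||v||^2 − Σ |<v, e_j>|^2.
Σ |<v, e_j>|^2 = 116/9; ||v||^2 = 13; deficit = 1/9

Write each e_j = u_j / sqrt(<u_j, u_j>) where u_j is the displayed integer vector. Then <v, e_j> = <v, u_j> / sqrt(<u_j, u_j>), so |<v, e_j>|^2 = <v, u_j>^2 / <u_j, u_j>.
Coefficients: <v, e_1> = 8/sqrt(5), <v, e_2> = 2/sqrt(45).
Square and sum: Σ |<v, e_j>|^2 = 116/9.
Compute ||v||^2 = v·v = 13.
Deficit = 13 − 116/9 = 1/9 ≥ 0, confirming Bessel's inequality. (The deficit equals ||v − Σ <v,e_j> e_j||^2, the squared distance from v to span{e_j}.)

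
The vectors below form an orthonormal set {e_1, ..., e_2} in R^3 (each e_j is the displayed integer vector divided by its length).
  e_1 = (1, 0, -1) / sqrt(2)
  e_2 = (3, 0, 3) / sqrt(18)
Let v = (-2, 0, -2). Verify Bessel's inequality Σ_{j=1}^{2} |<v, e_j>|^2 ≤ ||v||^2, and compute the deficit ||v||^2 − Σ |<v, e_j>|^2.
Σ |<v, e_j>|^2 = 8; ||v||^2 = 8; deficit = 0

Write each e_j = u_j / sqrt(<u_j, u_j>) where u_j is the displayed integer vector. Then <v, e_j> = <v, u_j> / sqrt(<u_j, u_j>), so |<v, e_j>|^2 = <v, u_j>^2 / <u_j, u_j>.
Coefficients: <v, e_1> = 0/sqrt(2), <v, e_2> = -12/sqrt(18).
Square and sum: Σ |<v, e_j>|^2 = 8.
Compute ||v||^2 = v·v = 8.
Deficit = 8 − 8 = 0 ≥ 0, confirming Bessel's inequality. (The deficit equals ||v − Σ <v,e_j> e_j||^2, the squared distance from v to span{e_j}.)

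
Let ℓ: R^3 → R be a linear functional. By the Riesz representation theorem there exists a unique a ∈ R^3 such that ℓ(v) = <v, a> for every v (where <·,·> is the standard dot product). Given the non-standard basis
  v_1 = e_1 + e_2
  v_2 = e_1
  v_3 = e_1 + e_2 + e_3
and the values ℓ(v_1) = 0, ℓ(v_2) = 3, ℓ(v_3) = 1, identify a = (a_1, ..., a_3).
a = (3, -3, 1)

Write a = (a_1, ..., a_3) in the standard basis. For each basis vector v_i, ℓ(v_i) = <v_i, a> is a linear equation in the a_j's. Collect the n equations into a matrix system V a = ℓ, where row i of V is v_i (expressed in the standard basis). Since V is invertible (lower-triangular with 1s on the diagonal, up to permutation), solve by back-substitution:
  V =
[[1, 1, 0],
 [1, 0, 0],
 [1, 1, 1]]
  V a = (0, 3, 1)
Solving gives a = (3, -3, 1).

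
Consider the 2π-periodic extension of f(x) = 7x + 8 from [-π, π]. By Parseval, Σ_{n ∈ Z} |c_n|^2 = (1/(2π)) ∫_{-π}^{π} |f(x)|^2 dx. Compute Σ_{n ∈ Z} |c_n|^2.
Σ |c_n|^2 = 49π^2/3 + 64

Expand and integrate term by term over [-π, π]:
  ∫ (7x)^2 dx = 49·(2π^3/3); ∫ 2·7·(8)·x dx = 0 (odd integrand); ∫ 8^2 dx = 64·2π.
So (1/(2π)) ∫_{-π}^{π} (7x + 8)^2 dx = 49π^2/3 + 64 = 49π^2/3 + 64.
Parseval ⇒ Σ |c_n|^2 = 49π^2/3 + 64.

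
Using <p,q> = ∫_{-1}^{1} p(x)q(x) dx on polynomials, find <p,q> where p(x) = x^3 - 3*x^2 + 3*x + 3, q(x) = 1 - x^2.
<p,q> = 16/5

Expand the product: p(x)·q(x) = -x^5 + 3*x^4 - 2*x^3 - 6*x^2 + 3*x + 3.
∫_{-1}^{1} of each monomial x^k gives [2/(k+1) if k even, 0 if k odd]. Integrating term-by-term (or equivalently evaluating the antiderivative F(x) = -x^6/6 + 3*x^5/5 - x^4/2 - 2*x^3 + 3*x^2/2 + 3*x at the endpoints):
  F(1) − F(−1) = 73/30 − (-23/30) = 16/5.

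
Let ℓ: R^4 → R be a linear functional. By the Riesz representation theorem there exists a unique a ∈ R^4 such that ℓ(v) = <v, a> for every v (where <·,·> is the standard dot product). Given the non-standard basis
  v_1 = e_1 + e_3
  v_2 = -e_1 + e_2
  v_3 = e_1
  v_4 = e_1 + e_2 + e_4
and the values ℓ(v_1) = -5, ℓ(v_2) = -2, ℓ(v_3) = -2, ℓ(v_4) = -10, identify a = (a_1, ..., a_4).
a = (-2, -4, -3, -4)

Write a = (a_1, ..., a_4) in the standard basis. For each basis vector v_i, ℓ(v_i) = <v_i, a> is a linear equation in the a_j's. Collect the n equations into a matrix system V a = ℓ, where row i of V is v_i (expressed in the standard basis). Since V is invertible (lower-triangular with 1s on the diagonal, up to permutation), solve by back-substitution:
  V =
[[1, 0, 1, 0],
 [-1, 1, 0, 0],
 [1, 0, 0, 0],
 [1, 1, 0, 1]]
  V a = (-5, -2, -2, -10)
Solving gives a = (-2, -4, -3, -4).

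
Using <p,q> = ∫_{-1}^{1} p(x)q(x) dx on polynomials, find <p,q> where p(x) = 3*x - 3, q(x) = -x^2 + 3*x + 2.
<p,q> = -4

Expand the product: p(x)·q(x) = -3*x^3 + 12*x^2 - 3*x - 6.
∫_{-1}^{1} of each monomial x^k gives [2/(k+1) if k even, 0 if k odd]. Integrating term-by-term (or equivalently evaluating the antiderivative F(x) = -3*x^4/4 + 4*x^3 - 3*x^2/2 - 6*x at the endpoints):
  F(1) − F(−1) = -17/4 − (-1/4) = -4.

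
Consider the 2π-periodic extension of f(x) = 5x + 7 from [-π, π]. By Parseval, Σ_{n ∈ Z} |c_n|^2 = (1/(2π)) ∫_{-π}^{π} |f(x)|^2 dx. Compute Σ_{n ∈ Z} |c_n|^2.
Σ |c_n|^2 = 25π^2/3 + 49

Expand and integrate term by term over [-π, π]:
  ∫ (5x)^2 dx = 25·(2π^3/3); ∫ 2·5·(7)·x dx = 0 (odd integrand); ∫ 7^2 dx = 49·2π.
So (1/(2π)) ∫_{-π}^{π} (5x + 7)^2 dx = 25π^2/3 + 49 = 25π^2/3 + 49.
Parseval ⇒ Σ |c_n|^2 = 25π^2/3 + 49.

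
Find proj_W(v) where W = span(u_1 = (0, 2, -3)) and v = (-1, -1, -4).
proj_W(v) = (0, 20/13, -30/13)

Set up U = [u_1 | ... | u_1] ∈ R^(3×1). The projector onto W = col(U) is P = U (U^T U)^(-1) U^T.
Compute U^T U =
  [13],
and U^T v = (10).
Solve U^T U · c = U^T v for the coefficients: c = (10/13). The projection is proj_W(v) = U c.
Check: (v - proj_W(v)) · u_1 = 0  (should be 0).
Result: proj_W(v) = (0, 20/13, -30/13).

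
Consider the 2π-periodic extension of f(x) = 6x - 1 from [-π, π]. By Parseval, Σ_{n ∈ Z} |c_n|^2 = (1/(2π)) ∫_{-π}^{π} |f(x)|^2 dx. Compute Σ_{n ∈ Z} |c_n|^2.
Σ |c_n|^2 = 12π^2 + 1

Expand and integrate term by term over [-π, π]:
  ∫ (6x)^2 dx = 36·(2π^3/3); ∫ 2·6·(-1)·x dx = 0 (odd integrand); ∫ (-1)^2 dx = 1·2π.
So (1/(2π)) ∫_{-π}^{π} (6x - 1)^2 dx = 36π^2/3 + 1 = 12π^2 + 1.
Parseval ⇒ Σ |c_n|^2 = 12π^2 + 1.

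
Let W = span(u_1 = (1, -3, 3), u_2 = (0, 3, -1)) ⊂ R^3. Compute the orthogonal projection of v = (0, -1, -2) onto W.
proj_W(v) = (-21/23, -39/46, -71/46)

Set up U = [u_1 | ... | u_2] ∈ R^(3×2). The projector onto W = col(U) is P = U (U^T U)^(-1) U^T.
Compute U^T U =
  [19, -12]
  [-12, 10],
and U^T v = (-3, -1).
Solve U^T U · c = U^T v for the coefficients: c = (-21/23, -55/46). The projection is proj_W(v) = U c.
Check: (v - proj_W(v)) · u_1 = 0  (should be 0).
Check: (v - proj_W(v)) · u_2 = 0  (should be 0).
Result: proj_W(v) = (-21/23, -39/46, -71/46).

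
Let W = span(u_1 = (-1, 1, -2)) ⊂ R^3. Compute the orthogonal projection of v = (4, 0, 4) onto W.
proj_W(v) = (2, -2, 4)

Set up U = [u_1 | ... | u_1] ∈ R^(3×1). The projector onto W = col(U) is P = U (U^T U)^(-1) U^T.
Compute U^T U =
  [6],
and U^T v = (-12).
Solve U^T U · c = U^T v for the coefficients: c = (-2). The projection is proj_W(v) = U c.
Check: (v - proj_W(v)) · u_1 = 0  (should be 0).
Result: proj_W(v) = (2, -2, 4).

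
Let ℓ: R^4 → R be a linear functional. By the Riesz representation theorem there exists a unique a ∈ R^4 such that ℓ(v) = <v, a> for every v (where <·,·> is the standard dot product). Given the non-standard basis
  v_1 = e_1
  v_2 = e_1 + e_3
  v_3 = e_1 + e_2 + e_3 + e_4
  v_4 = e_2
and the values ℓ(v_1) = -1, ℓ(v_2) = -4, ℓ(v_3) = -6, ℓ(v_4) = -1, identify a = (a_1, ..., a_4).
a = (-1, -1, -3, -1)

Write a = (a_1, ..., a_4) in the standard basis. For each basis vector v_i, ℓ(v_i) = <v_i, a> is a linear equation in the a_j's. Collect the n equations into a matrix system V a = ℓ, where row i of V is v_i (expressed in the standard basis). Since V is invertible (lower-triangular with 1s on the diagonal, up to permutation), solve by back-substitution:
  V =
[[1, 0, 0, 0],
 [1, 0, 1, 0],
 [1, 1, 1, 1],
 [0, 1, 0, 0]]
  V a = (-1, -4, -6, -1)
Solving gives a = (-1, -1, -3, -1).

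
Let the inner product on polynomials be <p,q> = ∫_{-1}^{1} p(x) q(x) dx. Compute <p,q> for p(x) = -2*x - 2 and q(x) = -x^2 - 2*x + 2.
<p,q> = -4

Expand the product: p(x)·q(x) = 2*x^3 + 6*x^2 - 4.
∫_{-1}^{1} of each monomial x^k gives [2/(k+1) if k even, 0 if k odd]. Integrating term-by-term (or equivalently evaluating the antiderivative F(x) = x^4/2 + 2*x^3 - 4*x at the endpoints):
  F(1) − F(−1) = -3/2 − (5/2) = -4.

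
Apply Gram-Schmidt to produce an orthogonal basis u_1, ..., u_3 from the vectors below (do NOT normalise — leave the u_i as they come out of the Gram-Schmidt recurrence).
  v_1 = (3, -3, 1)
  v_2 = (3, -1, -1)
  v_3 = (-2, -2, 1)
Orthogonal basis:
  u_1 = (3, -3, 1)
  u_2 = (24/19, 14/19, -30/19)
  u_3 = (-7/11, -21/22, -21/22)

Apply the Gram-Schmidt recurrence
  u_1 = v_1
  u_i = v_i − Σ_{j<i} ((v_i · u_j) / (u_j · u_j)) · u_j.

Step by step this gives:
  u_1 = (3, -3, 1)
  u_2 = (24/19, 14/19, -30/19)
  u_3 = (-7/11, -21/22, -21/22)

Orthogonality check:
  u_2 · u_1 = 0 (should be 0)
  u_3 · u_1 = 0 (should be 0)
  u_3 · u_2 = 0 (should be 0)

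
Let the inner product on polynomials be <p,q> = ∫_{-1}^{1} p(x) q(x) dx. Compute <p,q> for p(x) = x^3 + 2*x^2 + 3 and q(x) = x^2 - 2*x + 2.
<p,q> = 50/3

Expand the product: p(x)·q(x) = x^5 - 2*x^3 + 7*x^2 - 6*x + 6.
∫_{-1}^{1} of each monomial x^k gives [2/(k+1) if k even, 0 if k odd]. Integrating term-by-term (or equivalently evaluating the antiderivative F(x) = x^6/6 - x^4/2 + 7*x^3/3 - 3*x^2 + 6*x at the endpoints):
  F(1) − F(−1) = 5 − (-35/3) = 50/3.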